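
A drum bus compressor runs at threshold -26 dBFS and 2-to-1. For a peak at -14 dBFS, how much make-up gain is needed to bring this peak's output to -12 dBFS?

8 dB

The peak compresses to -26 + 12/2 = -20 dBFS.
To reach -12 dBFS requires -12 − (-20) = 8 dB of make-up.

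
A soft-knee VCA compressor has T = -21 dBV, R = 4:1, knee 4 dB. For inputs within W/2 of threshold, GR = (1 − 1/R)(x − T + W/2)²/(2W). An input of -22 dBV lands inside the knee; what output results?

-22.09375 dBV

x − T + W/2 = -22 − (-21) + 2 = 1.
GR = (1 − 1/4) × 1² / 8 = 0.75 × 1 / 8 = 0.09375 dB.
Output = -22 − 0.09375 = -22.09375 dBV.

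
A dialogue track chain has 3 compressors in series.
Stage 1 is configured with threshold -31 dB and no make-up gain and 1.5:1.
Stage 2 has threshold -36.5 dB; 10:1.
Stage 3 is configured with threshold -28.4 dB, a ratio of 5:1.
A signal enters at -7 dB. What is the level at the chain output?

-34.35 dB

Stage 1: -7 dB is 24 dB over -31 dB; at 1.5:1 that becomes 16 dB over, giving -15 dB.
Stage 2: -15 dB is 21.5 dB over -36.5 dB; at 10:1 that becomes 2.15 dB over, giving -34.35 dB.
Stage 3: -34.35 dB ≤ -28.4 dB, so stage 3 doesn't engage; output -34.35 dB.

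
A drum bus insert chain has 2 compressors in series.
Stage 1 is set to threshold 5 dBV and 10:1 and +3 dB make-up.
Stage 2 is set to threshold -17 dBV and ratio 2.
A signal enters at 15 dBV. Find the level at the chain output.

-4 dBV

Stage 1: 10 dB above 5 dBV, reduced 10:1 to 1 dB above → 6 dBV; +3 dB make-up → 9 dBV.
Stage 2: overshoot 26 dB → 26/2 = 13 dB → -4 dBV.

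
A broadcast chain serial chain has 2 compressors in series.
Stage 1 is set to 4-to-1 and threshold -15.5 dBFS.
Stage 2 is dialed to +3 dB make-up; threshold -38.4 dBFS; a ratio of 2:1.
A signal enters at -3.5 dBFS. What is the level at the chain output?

-22.45 dBFS

Stage 1: 12 dB above -15.5 dBFS, reduced 4:1 to 3 dB above → -12.5 dBFS.
Stage 2: 25.9 dB above -38.4 dBFS, reduced 2:1 to 12.95 dB above → -25.45 dBFS; +3 dB make-up → -22.45 dBFS.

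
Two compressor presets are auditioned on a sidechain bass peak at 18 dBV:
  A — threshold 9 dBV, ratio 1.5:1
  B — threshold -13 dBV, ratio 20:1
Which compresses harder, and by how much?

A: 9 dB over, compressed to 6 dB over, so 3 dB of GR.
B: 31 dB over, compressed to 1.55 dB over, so 29.45 dB of GR.
B applies 26.45 dB more gain reduction.

B, by 26.45 dB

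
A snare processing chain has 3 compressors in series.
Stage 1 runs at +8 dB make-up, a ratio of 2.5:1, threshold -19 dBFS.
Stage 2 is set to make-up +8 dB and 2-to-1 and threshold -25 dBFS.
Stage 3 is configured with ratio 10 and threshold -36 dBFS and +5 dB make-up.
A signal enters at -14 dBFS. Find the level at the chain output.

-28.3 dBFS

Stage 1: overshoot 5 dB → 5/2.5 = 2 dB → -17 dBFS; +8 dB make-up → -9 dBFS.
Stage 2: -9 dBFS is 16 dB over -25 dBFS; at 2:1 that becomes 8 dB over, giving -17 dBFS; +8 dB make-up → -9 dBFS.
Stage 3: 27 dB above -36 dBFS, reduced 10:1 to 2.7 dB above → -33.3 dBFS; +5 dB make-up → -28.3 dBFS.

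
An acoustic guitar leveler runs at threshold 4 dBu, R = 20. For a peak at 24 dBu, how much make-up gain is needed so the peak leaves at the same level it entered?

19 dB

Overshoot 20 dB → 20/20 = 1 dB after compression, so the compressed level is 4 + 1 = 5 dBu.
Make-up = target − compressed = 24 − 5 = 19 dB.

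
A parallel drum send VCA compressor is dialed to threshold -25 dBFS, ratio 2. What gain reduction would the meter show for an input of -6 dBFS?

9.5 dB

The signal is 19 dB above threshold.
A 2:1 ratio leaves 9.5 dB of that excess.
So the signal is attenuated by 19 − 9.5 = 9.5 dB.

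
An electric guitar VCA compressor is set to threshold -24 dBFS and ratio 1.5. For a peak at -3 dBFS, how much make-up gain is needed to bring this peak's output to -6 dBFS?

4 dB

The peak compresses to -24 + 21/1.5 = -10 dBFS.
To reach -6 dBFS requires -6 − (-10) = 4 dB of make-up.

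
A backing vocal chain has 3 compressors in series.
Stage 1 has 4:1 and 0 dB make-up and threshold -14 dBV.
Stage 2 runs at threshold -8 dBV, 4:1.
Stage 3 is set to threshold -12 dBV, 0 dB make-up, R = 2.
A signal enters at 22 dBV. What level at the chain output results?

-9.625 dBV

Stage 1: 22 dBV is 36 dB over -14 dBV; at 4:1 that becomes 9 dB over, giving -5 dBV.
Stage 2: -5 dBV is 3 dB over -8 dBV; at 4:1 that becomes 0.75 dB over, giving -7.25 dBV.
Stage 3: overshoot 4.75 dB → 4.75/2 = 2.375 dB → -9.625 dBV.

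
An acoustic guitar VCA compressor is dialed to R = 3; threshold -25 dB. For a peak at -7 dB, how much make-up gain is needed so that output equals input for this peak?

12 dB

Overshoot 18 dB → 18/3 = 6 dB after compression, so the compressed level is -25 + 6 = -19 dB.
Make-up = target − compressed = -7 − (-19) = 12 dB.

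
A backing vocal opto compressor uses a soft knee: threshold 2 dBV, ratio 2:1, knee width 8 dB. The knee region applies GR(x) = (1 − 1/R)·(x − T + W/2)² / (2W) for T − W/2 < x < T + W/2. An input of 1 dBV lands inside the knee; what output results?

0.71875 dBV

x − T + W/2 = 1 − 2 + 4 = 3.
GR = (1 − 1/2) × 3² / 16 = 0.5 × 9 / 16 = 0.28125 dB.
Output = 1 − 0.28125 = 0.71875 dBV.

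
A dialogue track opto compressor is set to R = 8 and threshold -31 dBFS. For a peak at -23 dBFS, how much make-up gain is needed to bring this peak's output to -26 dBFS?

4 dB

The peak compresses to -31 + 8/8 = -30 dBFS.
To reach -26 dBFS requires -26 − (-30) = 4 dB of make-up.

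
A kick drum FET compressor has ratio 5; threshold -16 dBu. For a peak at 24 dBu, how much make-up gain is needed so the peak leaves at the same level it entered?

The peak compresses to -16 + 40/5 = -8 dBu.
To reach 24 dBu requires 24 − (-8) = 32 dB of make-up.

32 dB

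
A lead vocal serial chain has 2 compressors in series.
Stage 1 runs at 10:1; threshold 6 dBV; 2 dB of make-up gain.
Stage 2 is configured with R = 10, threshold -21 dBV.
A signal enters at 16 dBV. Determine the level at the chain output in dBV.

Stage 1: 16 dBV is 10 dB over 6 dBV; at 10:1 that becomes 1 dB over, giving 7 dBV; +2 dB make-up → 9 dBV.
Stage 2: overshoot 30 dB → 30/10 = 3 dB → -18 dBV.

-18 dBV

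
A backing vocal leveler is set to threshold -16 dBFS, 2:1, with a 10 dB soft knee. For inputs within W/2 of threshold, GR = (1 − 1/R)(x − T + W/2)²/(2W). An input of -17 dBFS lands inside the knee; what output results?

-17.4 dBFS

x − T + W/2 = -17 − (-16) + 5 = 4.
GR = (1 − 1/2) × 4² / 20 = 0.5 × 16 / 20 = 0.4 dB.
Output = -17 − 0.4 = -17.4 dBFS.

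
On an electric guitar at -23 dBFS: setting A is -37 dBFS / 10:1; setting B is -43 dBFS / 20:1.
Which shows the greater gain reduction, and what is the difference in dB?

B, by 6.4 dB

A: overshoot 14 dB → output overshoot 1.4 dB → GR 12.6 dB.
B: overshoot 20 dB → output overshoot 1 dB → GR 19 dB.
B reduces 6.4 dB more.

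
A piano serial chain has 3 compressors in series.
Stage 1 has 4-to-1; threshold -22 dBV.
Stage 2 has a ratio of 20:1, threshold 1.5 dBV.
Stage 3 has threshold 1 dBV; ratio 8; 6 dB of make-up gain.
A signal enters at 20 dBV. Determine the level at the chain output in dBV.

Stage 1: overshoot 42 dB → 42/4 = 10.5 dB → -11.5 dBV.
Stage 2: below threshold (-11.5 ≤ 1.5); passes unchanged; output -11.5 dBV.
Stage 3: below threshold (-11.5 ≤ 1); passes unchanged; make-up brings it to -5.5 dBV.

-5.5 dBV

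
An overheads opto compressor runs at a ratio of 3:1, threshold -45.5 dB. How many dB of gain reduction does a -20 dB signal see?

-20 dB exceeds the threshold by 25.5 dB.
At 3:1, output sits 25.5/3 = 8.5 dB above threshold.
GR = overshoot in − overshoot out = 25.5 − 8.5 = 17 dB.

17 dB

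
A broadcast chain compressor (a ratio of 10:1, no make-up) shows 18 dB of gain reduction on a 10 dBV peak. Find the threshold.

Gain reduction = 10 − (-8) = 18 dB; output overshoot = GR / (R − 1) = 18 / 9 = 2 dB.
Threshold = output − output overshoot = -8 − 2 = -10 dBV.

-10 dBV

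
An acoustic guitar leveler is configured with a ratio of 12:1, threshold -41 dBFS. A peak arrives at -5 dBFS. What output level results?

The input is 36 dB above the -41 dBFS threshold.
12:1 compression reduces that to 36/12 = 3 dB over.
That puts the output at -38 dBFS.

-38 dBFS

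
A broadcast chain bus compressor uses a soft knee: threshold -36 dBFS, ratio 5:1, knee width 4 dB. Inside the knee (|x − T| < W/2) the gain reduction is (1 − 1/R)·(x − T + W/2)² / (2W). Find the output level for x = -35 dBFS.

-35.9 dBFS

x − T + W/2 = -35 − (-36) + 2 = 3.
GR = (1 − 1/5) × 3² / 8 = 0.8 × 9 / 8 = 0.9 dB.
Output = -35 − 0.9 = -35.9 dBFS.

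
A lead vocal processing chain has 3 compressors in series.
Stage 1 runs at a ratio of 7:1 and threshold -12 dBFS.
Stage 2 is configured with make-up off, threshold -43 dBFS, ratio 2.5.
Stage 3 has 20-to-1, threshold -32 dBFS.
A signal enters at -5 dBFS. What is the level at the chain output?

-31.91 dBFS

Stage 1: -5 dBFS is 7 dB over -12 dBFS; at 7:1 that becomes 1 dB over, giving -11 dBFS.
Stage 2: 32 dB above -43 dBFS, reduced 2.5:1 to 12.8 dB above → -30.2 dBFS.
Stage 3: 1.8 dB above -32 dBFS, reduced 20:1 to 0.09 dB above → -31.91 dBFS.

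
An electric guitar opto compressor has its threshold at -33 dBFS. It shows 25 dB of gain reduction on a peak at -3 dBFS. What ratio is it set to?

Input overshoot = -3 − (-33) = 30 dB.
Output overshoot = 30 − 25 = 5 dB.
Ratio = input overshoot / output overshoot = 30 / 5 = 6.

6:1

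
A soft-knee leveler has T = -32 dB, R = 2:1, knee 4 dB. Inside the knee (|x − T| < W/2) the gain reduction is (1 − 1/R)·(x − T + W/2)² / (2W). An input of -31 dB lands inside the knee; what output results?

-31.5625 dB

x − T + W/2 = -31 − (-32) + 2 = 3.
GR = (1 − 1/2) × 3² / 8 = 0.5 × 9 / 8 = 0.5625 dB.
Output = -31 − 0.5625 = -31.5625 dB.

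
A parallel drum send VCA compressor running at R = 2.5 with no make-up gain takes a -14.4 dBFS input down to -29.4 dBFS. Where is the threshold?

Let T be the threshold. Output overshoot = (input overshoot)/R, so -29.4 − T = (-14.4 − T)/2.5.
2.5·(-29.4 − T) = -14.4 − T → 1.5·T = -73.5 − (-14.4) = -59.1.
T = -59.1/1.5 = -39.4 dBFS.

-39.4 dBFS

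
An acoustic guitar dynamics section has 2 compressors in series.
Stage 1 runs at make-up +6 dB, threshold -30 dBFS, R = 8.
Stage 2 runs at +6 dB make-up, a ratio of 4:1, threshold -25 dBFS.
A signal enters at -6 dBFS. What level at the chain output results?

Stage 1: 24 dB above -30 dBFS, reduced 8:1 to 3 dB above → -27 dBFS; +6 dB make-up → -21 dBFS.
Stage 2: -21 dBFS is 4 dB over -25 dBFS; at 4:1 that becomes 1 dB over, giving -24 dBFS; +6 dB make-up → -18 dBFS.

-18 dBFS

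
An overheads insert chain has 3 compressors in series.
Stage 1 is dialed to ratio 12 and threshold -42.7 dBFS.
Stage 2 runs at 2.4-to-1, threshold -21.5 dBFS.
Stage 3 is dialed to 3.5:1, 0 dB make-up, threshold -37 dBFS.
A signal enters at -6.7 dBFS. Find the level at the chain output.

-39.7 dBFS

Stage 1: overshoot 36 dB → 36/12 = 3 dB → -39.7 dBFS.
Stage 2: below threshold (-39.7 ≤ -21.5); passes unchanged; output -39.7 dBFS.
Stage 3: -39.7 dBFS ≤ -37 dBFS, so stage 3 doesn't engage; output -39.7 dBFS.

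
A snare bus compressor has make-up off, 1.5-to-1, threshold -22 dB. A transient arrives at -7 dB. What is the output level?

-12 dB

Overshoot: -7 − (-22) = 15 dB.
1.5:1 compression reduces that to 15/1.5 = 10 dB over.
So the level is -22 + 10 = -12 dB.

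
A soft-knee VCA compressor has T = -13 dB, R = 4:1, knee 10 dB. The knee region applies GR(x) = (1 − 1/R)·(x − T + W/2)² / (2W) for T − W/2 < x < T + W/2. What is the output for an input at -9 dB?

-12.0375 dB

x − T + W/2 = -9 − (-13) + 5 = 9.
GR = (1 − 1/4) × 9² / 20 = 0.75 × 81 / 20 = 3.0375 dB.
Output = -9 − 3.0375 = -12.0375 dB.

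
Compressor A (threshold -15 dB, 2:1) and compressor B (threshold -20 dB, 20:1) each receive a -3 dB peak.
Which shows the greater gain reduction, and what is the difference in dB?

B, by 10.15 dB

A: 12 dB over, compressed to 6 dB over, so 6 dB of GR.
B: 17 dB over, compressed to 0.85 dB over, so 16.15 dB of GR.
B reduces 10.15 dB more.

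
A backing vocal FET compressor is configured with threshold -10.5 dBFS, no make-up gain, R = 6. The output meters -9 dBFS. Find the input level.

-1.5 dBFS

The compressed level sits -9 − (-10.5) = 1.5 dB over threshold.
Input overshoot = R × output overshoot = 9 dB → input = -10.5 + 9 = -1.5 dBFS.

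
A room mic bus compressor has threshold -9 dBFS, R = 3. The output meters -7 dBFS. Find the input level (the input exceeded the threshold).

That's 2 dB above the -9 dBFS threshold.
Before 3:1 compression the overshoot was 2 × 3 = 6 dB, so input = -9 + 6 = -3 dBFS.

-3 dBFS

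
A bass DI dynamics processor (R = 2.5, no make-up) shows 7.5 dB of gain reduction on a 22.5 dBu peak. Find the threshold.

10 dBu

Gain reduction = 22.5 − 15 = 7.5 dB; output overshoot = GR / (R − 1) = 7.5 / 1.5 = 5 dB.
Threshold = output − output overshoot = 15 − 5 = 10 dBu.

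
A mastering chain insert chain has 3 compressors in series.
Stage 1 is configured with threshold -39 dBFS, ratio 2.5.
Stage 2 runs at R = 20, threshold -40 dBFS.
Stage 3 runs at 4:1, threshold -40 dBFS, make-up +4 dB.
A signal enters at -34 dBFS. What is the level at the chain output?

Stage 1: overshoot 5 dB → 5/2.5 = 2 dB → -37 dBFS.
Stage 2: -37 dBFS is 3 dB over -40 dBFS; at 20:1 that becomes 0.15 dB over, giving -39.85 dBFS.
Stage 3: -39.85 dBFS is 0.15 dB over -40 dBFS; at 4:1 that becomes 0.0375 dB over, giving -39.9625 dBFS; +4 dB make-up → -35.9625 dBFS.

-35.9625 dBFS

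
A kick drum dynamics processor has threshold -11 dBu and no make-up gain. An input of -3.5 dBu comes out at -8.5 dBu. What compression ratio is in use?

Input overshoot = -3.5 − (-11) = 7.5 dB; output overshoot = -8.5 − (-11) = 2.5 dB.
Ratio = 7.5 / 2.5 = 3.

3:1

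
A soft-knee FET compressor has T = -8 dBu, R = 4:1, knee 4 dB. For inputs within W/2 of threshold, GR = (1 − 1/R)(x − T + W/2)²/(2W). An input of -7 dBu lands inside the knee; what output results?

x − T + W/2 = -7 − (-8) + 2 = 3.
GR = (1 − 1/4) × 3² / 8 = 0.75 × 9 / 8 = 0.84375 dB.
Output = -7 − 0.84375 = -7.84375 dBu.

-7.84375 dBu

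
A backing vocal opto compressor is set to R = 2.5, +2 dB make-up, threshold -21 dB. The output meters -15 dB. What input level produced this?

Stripping the +2 dB make-up gives -17 dB at the gain stage.
That's 4 dB above the -21 dB threshold.
Before 2.5:1 compression the overshoot was 4 × 2.5 = 10 dB, so input = -21 + 10 = -11 dB.

-11 dB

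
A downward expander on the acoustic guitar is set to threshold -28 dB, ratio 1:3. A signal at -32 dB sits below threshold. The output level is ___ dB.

Undershoot = (-28) − (-32) = 4 dB.
At 1:3, that expands to 12 dB under threshold.
Output = -28 − 12 = -40 dB.

-40 dB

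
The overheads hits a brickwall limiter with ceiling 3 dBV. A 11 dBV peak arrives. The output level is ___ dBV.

The limiter clamps the peak to its 3 dBV ceiling.

3 dBV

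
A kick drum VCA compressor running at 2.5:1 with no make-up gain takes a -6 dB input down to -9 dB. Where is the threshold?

-11 dB

Input is 5 dB above T (since output overshoot × R = input overshoot: (-9 − T)·2.5 = -6 − T gives T = -11 dB).
Check: -11 + (-6 − (-11))/2.5 = -11 + 2 = -9 dB. ✓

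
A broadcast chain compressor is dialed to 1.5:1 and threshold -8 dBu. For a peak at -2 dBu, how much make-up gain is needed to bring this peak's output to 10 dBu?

Without make-up, output = threshold + overshoot/1.5 = -8 + 4 = -4 dBu.
Gap to target: 14 dB.

14 dB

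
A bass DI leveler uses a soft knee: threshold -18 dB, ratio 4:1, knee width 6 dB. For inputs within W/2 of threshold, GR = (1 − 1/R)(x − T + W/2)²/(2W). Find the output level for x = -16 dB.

x − T + W/2 = -16 − (-18) + 3 = 5.
GR = (1 − 1/4) × 5² / 12 = 0.75 × 25 / 12 = 1.5625 dB.
Output = -16 − 1.5625 = -17.5625 dB.

-17.5625 dB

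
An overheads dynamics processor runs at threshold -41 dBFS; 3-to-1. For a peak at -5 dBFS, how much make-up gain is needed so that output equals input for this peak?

Overshoot 36 dB → 36/3 = 12 dB after compression, so the compressed level is -41 + 12 = -29 dBFS.
Make-up = target − compressed = -5 − (-29) = 24 dB.

24 dB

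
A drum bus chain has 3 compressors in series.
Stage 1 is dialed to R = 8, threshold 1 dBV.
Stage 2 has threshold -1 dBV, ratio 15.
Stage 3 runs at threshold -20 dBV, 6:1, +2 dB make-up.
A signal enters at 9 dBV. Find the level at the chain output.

-14.8 dBV

Stage 1: overshoot 8 dB → 8/8 = 1 dB → 2 dBV.
Stage 2: 2 dBV is 3 dB over -1 dBV; at 15:1 that becomes 0.2 dB over, giving -0.8 dBV.
Stage 3: -0.8 dBV is 19.2 dB over -20 dBV; at 6:1 that becomes 3.2 dB over, giving -16.8 dBV; +2 dB make-up → -14.8 dBV.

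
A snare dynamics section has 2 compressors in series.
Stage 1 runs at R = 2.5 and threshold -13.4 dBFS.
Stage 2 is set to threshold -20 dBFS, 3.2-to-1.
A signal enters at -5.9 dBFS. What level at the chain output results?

Stage 1: -5.9 dBFS is 7.5 dB over -13.4 dBFS; at 2.5:1 that becomes 3 dB over, giving -10.4 dBFS.
Stage 2: -10.4 dBFS is 9.6 dB over -20 dBFS; at 3.2:1 that becomes 3 dB over, giving -17 dBFS.

-17 dBFS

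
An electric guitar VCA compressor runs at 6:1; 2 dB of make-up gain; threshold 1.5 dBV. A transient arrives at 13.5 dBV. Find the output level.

5.5 dBV

The input is 12 dB above the 1.5 dBV threshold.
The 12 dB excess becomes 2 dB after 6:1 reduction.
Output = 1.5 + 2 = 3.5 dBV; make-up adds 2 dB, giving 5.5 dBV.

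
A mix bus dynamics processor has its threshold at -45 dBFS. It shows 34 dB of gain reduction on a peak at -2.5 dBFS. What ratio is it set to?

Input overshoot = -2.5 − (-45) = 42.5 dB.
Output overshoot = 42.5 − 34 = 8.5 dB.
Ratio = input overshoot / output overshoot = 42.5 / 8.5 = 5.

5:1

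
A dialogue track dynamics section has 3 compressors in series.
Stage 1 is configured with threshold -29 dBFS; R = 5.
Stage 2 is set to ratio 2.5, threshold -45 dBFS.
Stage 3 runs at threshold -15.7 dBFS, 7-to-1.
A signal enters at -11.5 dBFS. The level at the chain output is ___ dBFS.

Stage 1: overshoot 17.5 dB → 17.5/5 = 3.5 dB → -25.5 dBFS.
Stage 2: -25.5 dBFS is 19.5 dB over -45 dBFS; at 2.5:1 that becomes 7.8 dB over, giving -37.2 dBFS.
Stage 3: -37.2 dBFS is at or below the -15.7 dBFS threshold — no compression; output -37.2 dBFS.

-37.2 dBFS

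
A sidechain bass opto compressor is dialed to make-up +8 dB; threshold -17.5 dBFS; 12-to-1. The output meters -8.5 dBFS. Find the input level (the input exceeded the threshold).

-5.5 dBFS

Stripping the +8 dB make-up gives -16.5 dBFS at the gain stage.
Post-compression overshoot = -16.5 − (-17.5) = 1 dB.
Input overshoot = R × output overshoot = 12 dB → input = -17.5 + 12 = -5.5 dBFS.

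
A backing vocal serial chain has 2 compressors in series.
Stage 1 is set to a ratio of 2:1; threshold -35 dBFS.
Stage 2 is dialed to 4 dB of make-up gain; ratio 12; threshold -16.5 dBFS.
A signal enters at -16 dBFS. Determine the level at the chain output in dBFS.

Stage 1: 19 dB above -35 dBFS, reduced 2:1 to 9.5 dB above → -25.5 dBFS.
Stage 2: below threshold (-25.5 ≤ -16.5); passes unchanged; make-up brings it to -21.5 dBFS.

-21.5 dBFS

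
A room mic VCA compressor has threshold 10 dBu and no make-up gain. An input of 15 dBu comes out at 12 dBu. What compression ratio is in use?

2.5:1

Input overshoot = 15 − 10 = 5 dB; output overshoot = 12 − 10 = 2 dB.
Ratio = 5 / 2 = 2.5.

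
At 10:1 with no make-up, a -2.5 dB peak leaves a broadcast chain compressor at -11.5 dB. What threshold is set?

-12.5 dB

Let T be the threshold. Output overshoot = (input overshoot)/R, so -11.5 − T = (-2.5 − T)/10.
10·(-11.5 − T) = -2.5 − T → 9·T = -115 − (-2.5) = -112.5.
T = -112.5/9 = -12.5 dB.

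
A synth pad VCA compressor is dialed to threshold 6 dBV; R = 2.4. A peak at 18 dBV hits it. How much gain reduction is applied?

7 dB

The signal is 12 dB above threshold.
A 2.4:1 ratio leaves 5 dB of that excess.
So the signal is attenuated by 12 − 5 = 7 dB.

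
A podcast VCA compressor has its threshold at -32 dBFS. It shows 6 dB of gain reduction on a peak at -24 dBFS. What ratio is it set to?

Input overshoot = -24 − (-32) = 8 dB.
Output overshoot = 8 − 6 = 2 dB.
Ratio = input overshoot / output overshoot = 8 / 2 = 4.

4:1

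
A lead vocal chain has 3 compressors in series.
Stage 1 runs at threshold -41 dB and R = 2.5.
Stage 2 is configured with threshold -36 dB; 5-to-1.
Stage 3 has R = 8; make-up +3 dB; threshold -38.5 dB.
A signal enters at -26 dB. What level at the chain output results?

-35.1625 dB

Stage 1: 15 dB above -41 dB, reduced 2.5:1 to 6 dB above → -35 dB.
Stage 2: overshoot 1 dB → 1/5 = 0.2 dB → -35.8 dB.
Stage 3: 2.7 dB above -38.5 dB, reduced 8:1 to 0.3375 dB above → -38.1625 dB; +3 dB make-up → -35.1625 dB.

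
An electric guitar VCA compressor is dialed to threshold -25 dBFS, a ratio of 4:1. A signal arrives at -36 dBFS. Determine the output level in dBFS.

-36 dBFS

-36 dBFS is 11 dB below the -25 dBFS threshold, so no gain reduction is applied.
Output = input = -36 dBFS.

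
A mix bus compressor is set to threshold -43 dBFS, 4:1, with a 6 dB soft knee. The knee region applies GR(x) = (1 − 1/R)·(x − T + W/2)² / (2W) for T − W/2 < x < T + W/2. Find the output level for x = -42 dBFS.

-43 dBFS

x − T + W/2 = -42 − (-43) + 3 = 4.
GR = (1 − 1/4) × 4² / 12 = 0.75 × 16 / 12 = 1 dB.
Output = -42 − 1 = -43 dBFS.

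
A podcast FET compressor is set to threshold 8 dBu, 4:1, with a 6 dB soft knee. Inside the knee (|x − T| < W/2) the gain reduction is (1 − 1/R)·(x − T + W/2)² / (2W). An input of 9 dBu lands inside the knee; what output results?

x − T + W/2 = 9 − 8 + 3 = 4.
GR = (1 − 1/4) × 4² / 12 = 0.75 × 16 / 12 = 1 dB.
Output = 9 − 1 = 8 dBu.

8 dBu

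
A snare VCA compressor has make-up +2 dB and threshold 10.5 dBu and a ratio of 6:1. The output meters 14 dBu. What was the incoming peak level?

Before make-up, the level was 14 − 2 = 12 dBu.
That's 1.5 dB above the 10.5 dBu threshold.
Before 6:1 compression the overshoot was 1.5 × 6 = 9 dB, so input = 10.5 + 9 = 19.5 dBu.

19.5 dBu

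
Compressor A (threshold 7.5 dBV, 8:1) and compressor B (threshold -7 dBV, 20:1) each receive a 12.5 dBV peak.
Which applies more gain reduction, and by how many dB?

A: GR = 5 − 5/8 = 4.375 dB.
B: GR = 19.5 − 19.5/20 = 18.525 dB.
B applies 14.15 dB more gain reduction.

B, by 14.15 dB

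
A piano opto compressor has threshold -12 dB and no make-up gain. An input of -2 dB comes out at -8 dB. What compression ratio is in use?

Input overshoot = -2 − (-12) = 10 dB; output overshoot = -8 − (-12) = 4 dB.
Ratio = 10 / 4 = 2.5.

2.5:1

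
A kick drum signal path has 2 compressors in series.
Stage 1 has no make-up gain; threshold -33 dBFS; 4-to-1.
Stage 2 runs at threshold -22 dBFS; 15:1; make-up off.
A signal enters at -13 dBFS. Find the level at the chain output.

-28 dBFS

Stage 1: overshoot 20 dB → 20/4 = 5 dB → -28 dBFS.
Stage 2: below threshold (-28 ≤ -22); passes unchanged; output -28 dBFS.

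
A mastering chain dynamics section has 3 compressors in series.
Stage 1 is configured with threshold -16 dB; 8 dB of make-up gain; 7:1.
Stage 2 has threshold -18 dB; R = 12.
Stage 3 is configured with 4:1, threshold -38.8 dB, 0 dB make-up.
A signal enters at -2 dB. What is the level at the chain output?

Stage 1: overshoot 14 dB → 14/7 = 2 dB → -14 dB; +8 dB make-up → -6 dB.
Stage 2: -6 dB is 12 dB over -18 dB; at 12:1 that becomes 1 dB over, giving -17 dB.
Stage 3: overshoot 21.8 dB → 21.8/4 = 5.45 dB → -33.35 dB.

-33.35 dB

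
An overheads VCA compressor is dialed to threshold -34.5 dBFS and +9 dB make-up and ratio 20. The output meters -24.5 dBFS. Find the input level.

Stripping the +9 dB make-up gives -33.5 dBFS at the gain stage.
The compressed level sits -33.5 − (-34.5) = 1 dB over threshold.
Input overshoot = R × output overshoot = 20 dB → input = -34.5 + 20 = -14.5 dBFS.

-14.5 dBFS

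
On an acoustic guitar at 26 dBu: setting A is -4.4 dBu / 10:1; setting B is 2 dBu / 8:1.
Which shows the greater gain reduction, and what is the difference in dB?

A, by 6.36 dB

A: GR = 30.4 − 30.4/10 = 27.36 dB.
B: GR = 24 − 24/8 = 21 dB.
A reduces 6.36 dB more.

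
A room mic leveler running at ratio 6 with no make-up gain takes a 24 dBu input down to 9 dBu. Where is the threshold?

6 dBu

Let T be the threshold. Output overshoot = (input overshoot)/R, so 9 − T = (24 − T)/6.
6·(9 − T) = 24 − T → 5·T = 54 − 24 = 30.
T = 30/5 = 6 dBu.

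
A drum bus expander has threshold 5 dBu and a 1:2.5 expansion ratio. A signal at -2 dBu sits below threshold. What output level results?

-12.5 dBu

Below threshold, a 1:2.5 expander applies gain = (2.5−1)×(T − x) of attenuation.
(2.5−1) × 7 = 10.5 dB, so output = -2 − 10.5 = -12.5 dBu.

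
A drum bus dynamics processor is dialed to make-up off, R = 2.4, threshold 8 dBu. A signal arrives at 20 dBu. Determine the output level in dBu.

13 dBu

20 dBu sits 12 dB over threshold.
At 2.4:1 the overshoot is divided by 2.4, leaving 5 dB above threshold.
That puts the output at 13 dBu.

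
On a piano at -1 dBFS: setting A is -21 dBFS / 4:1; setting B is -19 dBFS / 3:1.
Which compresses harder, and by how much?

A, by 3 dB

A: 20 dB over, compressed to 5 dB over, so 15 dB of GR.
B: 18 dB over, compressed to 6 dB over, so 12 dB of GR.
A reduces 3 dB more.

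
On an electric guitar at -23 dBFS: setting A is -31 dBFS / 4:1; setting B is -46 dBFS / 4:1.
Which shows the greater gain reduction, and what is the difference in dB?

A: overshoot 8 dB → output overshoot 2 dB → GR 6 dB.
B: overshoot 23 dB → output overshoot 5.75 dB → GR 17.25 dB.
B applies 11.25 dB more gain reduction.

B, by 11.25 dB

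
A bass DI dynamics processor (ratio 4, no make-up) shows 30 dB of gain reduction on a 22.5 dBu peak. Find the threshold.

Let T be the threshold. Output overshoot = (input overshoot)/R, so -7.5 − T = (22.5 − T)/4.
4·(-7.5 − T) = 22.5 − T → 3·T = -30 − 22.5 = -52.5.
T = -52.5/3 = -17.5 dBu.

-17.5 dBu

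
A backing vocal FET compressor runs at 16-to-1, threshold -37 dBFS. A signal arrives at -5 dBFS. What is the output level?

-35 dBFS

The input is 32 dB above the -37 dBFS threshold.
16:1 compression reduces that to 32/16 = 2 dB over.
That puts the output at -35 dBFS.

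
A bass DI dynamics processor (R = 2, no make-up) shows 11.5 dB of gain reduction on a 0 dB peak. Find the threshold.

-23 dB

Gain reduction = 0 − (-11.5) = 11.5 dB; output overshoot = GR / (R − 1) = 11.5 / 1 = 11.5 dB.
Threshold = output − output overshoot = -11.5 − 11.5 = -23 dB.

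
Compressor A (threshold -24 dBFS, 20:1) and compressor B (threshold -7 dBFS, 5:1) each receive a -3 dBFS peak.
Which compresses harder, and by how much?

A, by 16.75 dB

A: overshoot 21 dB → output overshoot 1.05 dB → GR 19.95 dB.
B: overshoot 4 dB → output overshoot 0.8 dB → GR 3.2 dB.
A applies 16.75 dB more gain reduction.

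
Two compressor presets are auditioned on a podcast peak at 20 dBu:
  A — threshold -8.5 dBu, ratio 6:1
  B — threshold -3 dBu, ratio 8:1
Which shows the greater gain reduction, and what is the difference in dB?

A, by 3.625 dB

A: GR = 28.5 − 28.5/6 = 23.75 dB.
B: GR = 23 − 23/8 = 20.125 dB.
A applies 3.625 dB more gain reduction.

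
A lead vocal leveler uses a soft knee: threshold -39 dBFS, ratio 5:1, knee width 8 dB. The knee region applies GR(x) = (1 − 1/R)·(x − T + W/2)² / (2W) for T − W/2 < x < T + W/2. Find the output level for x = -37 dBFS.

-38.8 dBFS

x − T + W/2 = -37 − (-39) + 4 = 6.
GR = (1 − 1/5) × 6² / 16 = 0.8 × 36 / 16 = 1.8 dB.
Output = -37 − 1.8 = -38.8 dBFS.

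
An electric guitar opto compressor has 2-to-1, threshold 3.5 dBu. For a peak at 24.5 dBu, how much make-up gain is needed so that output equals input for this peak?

Without make-up, output = threshold + overshoot/2 = 3.5 + 10.5 = 14 dBu.
Gap to target: 10.5 dB.

10.5 dB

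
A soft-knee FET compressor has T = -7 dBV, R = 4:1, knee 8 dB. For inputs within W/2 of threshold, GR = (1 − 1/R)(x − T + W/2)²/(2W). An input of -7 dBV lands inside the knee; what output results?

-7.75 dBV

x − T + W/2 = -7 − (-7) + 4 = 4.
GR = (1 − 1/4) × 4² / 16 = 0.75 × 16 / 16 = 0.75 dB.
Output = -7 − 0.75 = -7.75 dBV.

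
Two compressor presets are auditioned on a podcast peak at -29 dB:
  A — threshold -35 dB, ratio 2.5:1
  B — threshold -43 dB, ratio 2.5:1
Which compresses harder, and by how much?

A: 6 dB over, compressed to 2.4 dB over, so 3.6 dB of GR.
B: 14 dB over, compressed to 5.6 dB over, so 8.4 dB of GR.
Difference: 4.8 dB in favour of B.

B, by 4.8 dB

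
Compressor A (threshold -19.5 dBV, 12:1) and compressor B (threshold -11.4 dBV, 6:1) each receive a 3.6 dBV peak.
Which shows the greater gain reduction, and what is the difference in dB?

A: GR = 23.1 − 23.1/12 = 21.175 dB.
B: GR = 15 − 15/6 = 12.5 dB.
A applies 8.675 dB more gain reduction.

A, by 8.675 dB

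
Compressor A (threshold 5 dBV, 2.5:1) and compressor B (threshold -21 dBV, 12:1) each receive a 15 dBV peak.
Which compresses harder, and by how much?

A: overshoot 10 dB → output overshoot 4 dB → GR 6 dB.
B: overshoot 36 dB → output overshoot 3 dB → GR 33 dB.
B applies 27 dB more gain reduction.

B, by 27 dB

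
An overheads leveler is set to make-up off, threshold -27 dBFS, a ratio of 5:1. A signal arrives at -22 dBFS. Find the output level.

The input is 5 dB above the -27 dBFS threshold.
At 5:1 the overshoot is divided by 5, leaving 1 dB above threshold.
So the level is -27 + 1 = -26 dBFS.

-26 dBFS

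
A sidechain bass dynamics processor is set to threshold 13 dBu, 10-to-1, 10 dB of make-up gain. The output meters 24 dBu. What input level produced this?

Before make-up, the level was 24 − 10 = 14 dBu.
The compressed level sits 14 − 13 = 1 dB over threshold.
Input overshoot = R × output overshoot = 10 dB → input = 13 + 10 = 23 dBu.

23 dBu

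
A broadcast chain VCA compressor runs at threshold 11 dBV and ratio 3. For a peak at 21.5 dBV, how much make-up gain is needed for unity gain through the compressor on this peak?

7 dB

The peak compresses to 11 + 10.5/3 = 14.5 dBV.
To reach 21.5 dBV requires 21.5 − 14.5 = 7 dB of make-up.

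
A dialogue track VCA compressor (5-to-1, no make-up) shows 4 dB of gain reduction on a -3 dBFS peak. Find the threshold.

Gain reduction = -3 − (-7) = 4 dB; output overshoot = GR / (R − 1) = 4 / 4 = 1 dB.
Threshold = output − output overshoot = -7 − 1 = -8 dBFS.

-8 dBFS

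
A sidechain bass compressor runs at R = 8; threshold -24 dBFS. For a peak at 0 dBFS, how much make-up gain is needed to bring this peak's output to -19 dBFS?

2 dB

Overshoot 24 dB → 24/8 = 3 dB after compression, so the compressed level is -24 + 3 = -21 dBFS.
Make-up = target − compressed = -19 − (-21) = 2 dB.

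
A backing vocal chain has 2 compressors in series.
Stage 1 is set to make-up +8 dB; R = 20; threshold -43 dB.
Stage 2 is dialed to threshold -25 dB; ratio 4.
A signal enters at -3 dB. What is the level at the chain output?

Stage 1: 40 dB above -43 dB, reduced 20:1 to 2 dB above → -41 dB; +8 dB make-up → -33 dB.
Stage 2: -33 dB is at or below the -25 dB threshold — no compression; output -33 dB.

-33 dB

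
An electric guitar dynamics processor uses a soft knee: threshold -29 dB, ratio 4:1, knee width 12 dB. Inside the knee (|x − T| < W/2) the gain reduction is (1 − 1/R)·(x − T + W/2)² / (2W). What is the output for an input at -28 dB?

-29.53125 dB

x − T + W/2 = -28 − (-29) + 6 = 7.
GR = (1 − 1/4) × 7² / 24 = 0.75 × 49 / 24 = 1.53125 dB.
Output = -28 − 1.53125 = -29.53125 dB.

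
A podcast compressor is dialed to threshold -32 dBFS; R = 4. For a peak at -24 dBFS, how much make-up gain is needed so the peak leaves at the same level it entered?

6 dB

Overshoot 8 dB → 8/4 = 2 dB after compression, so the compressed level is -32 + 2 = -30 dBFS.
Make-up = target − compressed = -24 − (-30) = 6 dB.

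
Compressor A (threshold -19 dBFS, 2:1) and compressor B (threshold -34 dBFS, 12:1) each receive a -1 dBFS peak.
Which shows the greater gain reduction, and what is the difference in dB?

A: 18 dB over, compressed to 9 dB over, so 9 dB of GR.
B: 33 dB over, compressed to 2.75 dB over, so 30.25 dB of GR.
Difference: 21.25 dB in favour of B.

B, by 21.25 dB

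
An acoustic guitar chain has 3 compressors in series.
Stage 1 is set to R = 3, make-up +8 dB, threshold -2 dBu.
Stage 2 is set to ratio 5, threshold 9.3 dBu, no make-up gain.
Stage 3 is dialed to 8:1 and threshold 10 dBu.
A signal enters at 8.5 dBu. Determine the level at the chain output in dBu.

9.34 dBu

Stage 1: 8.5 dBu is 10.5 dB over -2 dBu; at 3:1 that becomes 3.5 dB over, giving 1.5 dBu; +8 dB make-up → 9.5 dBu.
Stage 2: overshoot 0.2 dB → 0.2/5 = 0.04 dB → 9.34 dBu.
Stage 3: below threshold (9.34 ≤ 10); passes unchanged; output 9.34 dBu.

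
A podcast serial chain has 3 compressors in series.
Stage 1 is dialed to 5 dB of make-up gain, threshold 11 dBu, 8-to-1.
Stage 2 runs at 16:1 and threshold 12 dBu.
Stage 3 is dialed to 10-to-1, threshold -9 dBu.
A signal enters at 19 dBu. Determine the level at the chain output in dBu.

Stage 1: 8 dB above 11 dBu, reduced 8:1 to 1 dB above → 12 dBu; +5 dB make-up → 17 dBu.
Stage 2: 5 dB above 12 dBu, reduced 16:1 to 0.3125 dB above → 12.3125 dBu.
Stage 3: 21.3125 dB above -9 dBu, reduced 10:1 to 2.13125 dB above → -6.86875 dBu.

-6.86875 dBu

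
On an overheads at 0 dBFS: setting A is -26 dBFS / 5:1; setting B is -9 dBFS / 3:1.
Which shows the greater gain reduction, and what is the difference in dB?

A: 26 dB over, compressed to 5.2 dB over, so 20.8 dB of GR.
B: 9 dB over, compressed to 3 dB over, so 6 dB of GR.
A reduces 14.8 dB more.

A, by 14.8 dB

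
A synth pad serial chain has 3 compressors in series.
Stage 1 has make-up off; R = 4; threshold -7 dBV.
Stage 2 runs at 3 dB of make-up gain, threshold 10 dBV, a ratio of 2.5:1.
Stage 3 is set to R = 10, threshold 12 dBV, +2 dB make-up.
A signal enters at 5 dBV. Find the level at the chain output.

1 dBV

Stage 1: overshoot 12 dB → 12/4 = 3 dB → -4 dBV.
Stage 2: below threshold (-4 ≤ 10); passes unchanged; make-up brings it to -1 dBV.
Stage 3: -1 dBV ≤ 12 dBV, so stage 3 doesn't engage; make-up brings it to 1 dBV.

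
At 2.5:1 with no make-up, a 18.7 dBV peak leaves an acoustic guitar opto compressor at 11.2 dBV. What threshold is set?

6.2 dBV

Gain reduction = 18.7 − 11.2 = 7.5 dB; output overshoot = GR / (R − 1) = 7.5 / 1.5 = 5 dB.
Threshold = output − output overshoot = 11.2 − 5 = 6.2 dBV.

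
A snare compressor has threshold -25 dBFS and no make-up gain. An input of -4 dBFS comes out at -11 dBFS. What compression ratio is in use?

1.5:1

Input overshoot = -4 − (-25) = 21 dB; output overshoot = -11 − (-25) = 14 dB.
Ratio = 21 / 14 = 1.5.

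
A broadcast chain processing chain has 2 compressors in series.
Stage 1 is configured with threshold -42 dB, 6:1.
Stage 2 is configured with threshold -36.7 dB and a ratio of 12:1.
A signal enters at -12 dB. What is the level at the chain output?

-37 dB

Stage 1: 30 dB above -42 dB, reduced 6:1 to 5 dB above → -37 dB.
Stage 2: -37 dB ≤ -36.7 dB, so stage 2 doesn't engage; output -37 dB.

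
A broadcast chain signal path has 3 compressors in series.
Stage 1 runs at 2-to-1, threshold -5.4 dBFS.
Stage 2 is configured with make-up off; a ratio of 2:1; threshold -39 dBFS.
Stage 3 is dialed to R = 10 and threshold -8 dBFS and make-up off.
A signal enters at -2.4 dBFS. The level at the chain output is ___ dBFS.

-21.45 dBFS

Stage 1: overshoot 3 dB → 3/2 = 1.5 dB → -3.9 dBFS.
Stage 2: -3.9 dBFS is 35.1 dB over -39 dBFS; at 2:1 that becomes 17.55 dB over, giving -21.45 dBFS.
Stage 3: -21.45 dBFS ≤ -8 dBFS, so stage 3 doesn't engage; output -21.45 dBFS.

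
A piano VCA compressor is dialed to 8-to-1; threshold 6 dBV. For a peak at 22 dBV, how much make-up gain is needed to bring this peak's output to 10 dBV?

Overshoot 16 dB → 16/8 = 2 dB after compression, so the compressed level is 6 + 2 = 8 dBV.
Make-up = target − compressed = 10 − 8 = 2 dB.

2 dB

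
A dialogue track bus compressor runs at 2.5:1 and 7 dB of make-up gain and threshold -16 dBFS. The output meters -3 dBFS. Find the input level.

-1 dBFS

Stripping the +7 dB make-up gives -10 dBFS at the gain stage.
The compressed level sits -10 − (-16) = 6 dB over threshold.
Before 2.5:1 compression the overshoot was 6 × 2.5 = 15 dB, so input = -16 + 15 = -1 dBFS.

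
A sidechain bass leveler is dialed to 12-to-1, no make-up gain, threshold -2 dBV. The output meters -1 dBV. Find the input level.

10 dBV

That's 1 dB above the -2 dBV threshold.
Input overshoot = R × output overshoot = 12 dB → input = -2 + 12 = 10 dBV.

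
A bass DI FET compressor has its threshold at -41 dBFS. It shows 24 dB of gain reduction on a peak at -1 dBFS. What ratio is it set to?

2.5:1

Input overshoot = -1 − (-41) = 40 dB.
Output overshoot = 40 − 24 = 16 dB.
Ratio = input overshoot / output overshoot = 40 / 16 = 2.5.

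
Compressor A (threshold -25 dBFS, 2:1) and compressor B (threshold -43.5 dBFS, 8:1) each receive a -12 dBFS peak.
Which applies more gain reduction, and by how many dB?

B, by 21.0625 dB

A: overshoot 13 dB → output overshoot 6.5 dB → GR 6.5 dB.
B: overshoot 31.5 dB → output overshoot 3.9375 dB → GR 27.5625 dB.
Difference: 21.0625 dB in favour of B.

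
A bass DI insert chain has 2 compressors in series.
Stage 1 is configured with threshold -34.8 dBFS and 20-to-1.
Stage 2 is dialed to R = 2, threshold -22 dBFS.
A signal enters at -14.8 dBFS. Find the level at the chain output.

Stage 1: overshoot 20 dB → 20/20 = 1 dB → -33.8 dBFS.
Stage 2: below threshold (-33.8 ≤ -22); passes unchanged; output -33.8 dBFS.

-33.8 dBFS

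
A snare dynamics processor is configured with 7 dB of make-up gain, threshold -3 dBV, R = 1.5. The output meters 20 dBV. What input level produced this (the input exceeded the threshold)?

Before make-up, the level was 20 − 7 = 13 dBV.
Post-compression overshoot = 13 − (-3) = 16 dB.
Before 1.5:1 compression the overshoot was 16 × 1.5 = 24 dB, so input = -3 + 24 = 21 dBV.

21 dBV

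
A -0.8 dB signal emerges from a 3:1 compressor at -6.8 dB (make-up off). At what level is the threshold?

-9.8 dB

Let T be the threshold. Output overshoot = (input overshoot)/R, so -6.8 − T = (-0.8 − T)/3.
3·(-6.8 − T) = -0.8 − T → 2·T = -20.4 − (-0.8) = -19.6.
T = -19.6/2 = -9.8 dB.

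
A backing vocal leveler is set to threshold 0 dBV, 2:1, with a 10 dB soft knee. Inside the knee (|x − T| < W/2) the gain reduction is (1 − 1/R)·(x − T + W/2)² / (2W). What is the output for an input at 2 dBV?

0.775 dBV

x − T + W/2 = 2 − 0 + 5 = 7.
GR = (1 − 1/2) × 7² / 20 = 0.5 × 49 / 20 = 1.225 dB.
Output = 2 − 1.225 = 0.775 dBV.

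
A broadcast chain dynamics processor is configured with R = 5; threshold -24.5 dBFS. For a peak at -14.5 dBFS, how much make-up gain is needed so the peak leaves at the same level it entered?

8 dB

Without make-up, output = threshold + overshoot/5 = -24.5 + 2 = -22.5 dBFS.
Gap to target: 8 dB.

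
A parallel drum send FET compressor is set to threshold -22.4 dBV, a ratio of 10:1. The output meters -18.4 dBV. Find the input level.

The compressed level sits -18.4 − (-22.4) = 4 dB over threshold.
Input overshoot = R × output overshoot = 40 dB → input = -22.4 + 40 = 17.6 dBV.

17.6 dBV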